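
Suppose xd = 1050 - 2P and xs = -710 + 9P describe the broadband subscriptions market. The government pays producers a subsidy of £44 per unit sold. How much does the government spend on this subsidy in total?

Government cost = £35288

Pre-subsidy: 1050 - 2P = -710 + 9P gives P* = 160, x* = 730.
With the subsidy, sellers receive Ps = Pb + 44 for each unit, where Pb is the price buyers pay.
Supply in terms of Pb becomes xs = -710 + 9(Pb + 44) = -314 + 9Pb. Setting this equal to demand: 1050 - 2Pb = -314 + 9Pb, so Pb = 124.
Sellers receive Ps = 124 + 44 = 168; x' = 1050 − 2·124 = 802.
Government outlay = subsidy × quantity = 44 × 802 = 35288.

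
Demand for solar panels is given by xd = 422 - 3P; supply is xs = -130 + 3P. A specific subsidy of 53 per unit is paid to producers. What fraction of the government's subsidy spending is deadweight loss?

Pre-subsidy: 422 - 3P = -130 + 3P gives P* = 92, x* = 146.
With the subsidy, sellers receive Ps = Pb + 53 for each unit, where Pb is the price buyers pay.
Supply in terms of Pb becomes xs = -130 + 3(Pb + 53) = 29 + 3Pb. Setting this equal to demand: 422 - 3Pb = 29 + 3Pb, so Pb = 65.5.
Sellers receive Ps = 65.5 + 53 = 118.5; x' = 422 − 3·65.5 = 225.5.
ΔCS = ½(146 + 225.5)(92 − 65.5) = 4922.375; ΔPS = ½(146 + 225.5)(118.5 − 92) = 4922.375.
Government spending = 53 × 225.5 = 11951.5.
DWL = ½ × 53 × (225.5 − 146) = 2106.75; fraction = 2106.75 / 11951.5 = 159/902.

DWL / government spending = 159/902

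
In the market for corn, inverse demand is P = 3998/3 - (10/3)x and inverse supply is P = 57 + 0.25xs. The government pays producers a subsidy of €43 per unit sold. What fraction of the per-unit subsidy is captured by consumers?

Consumer share = 40/43

Pre-subsidy: 3998/3 - (10/3)x = 57 + 0.25x gives x* = 356 and P* = 146.
With the subsidy, sellers receive Ps = Pb + 43 for each unit, where Pb is the price buyers pay.
On the curves, Pb = 3998/3 - (10/3)x and Ps = 57 + 0.25x; the wedge Ps − Pb = 43 gives 57 + 0.25x − (3998/3 - (10/3)x) = 43, so x' = 368.
Then Pb = 3998/3 − (10/3)·368 = 106 and Ps = 57 + 0.25·368 = 149.
Buyers' price falls by P* − Pb = 146 − 106 = 40; sellers' price rises by Ps − P* = 149 − 146 = 3.
So consumers capture 40/43 = 40/43 of each unit of subsidy.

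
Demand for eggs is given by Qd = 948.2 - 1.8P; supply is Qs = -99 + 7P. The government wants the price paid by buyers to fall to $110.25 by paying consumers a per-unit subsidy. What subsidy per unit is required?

At a buyer price of 110.25, quantity demanded is 948.2 − 1.8·110.25 = 749.75.
Sellers supply 749.75 only when they receive Ps with -99 + 7·Ps = 749.75, i.e. Ps = 121.25.
s = Ps − Pb = 121.25 − 110.25 = 11.

Required subsidy s = $11 per unit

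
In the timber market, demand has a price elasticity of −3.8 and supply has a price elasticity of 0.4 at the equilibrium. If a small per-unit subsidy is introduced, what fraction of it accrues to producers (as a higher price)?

Producer share = 19/21

For a small subsidy around the equilibrium, the benefit split depends on the relative slopes, which at a point are proportional to the elasticities.
Buyer share = εs/(εs + |εd|) = 0.4/(0.4 + 3.8) = 2/21; seller share = |εd|/(εs + |εd|) = 19/21.
So producers capture 19/21 of the subsidy.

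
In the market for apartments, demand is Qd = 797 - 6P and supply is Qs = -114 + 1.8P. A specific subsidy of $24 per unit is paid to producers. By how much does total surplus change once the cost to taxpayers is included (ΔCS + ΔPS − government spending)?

Pre-subsidy: 797 - 6P = -114 + 1.8P gives P* = 4555/39, Q* = 1251/13.
With the subsidy, sellers receive Ps = Pb + 24 for each unit, where Pb is the price buyers pay.
Supply in terms of Pb becomes Qs = -114 + 1.8(Pb + 24) = -70.8 + 1.8Pb. Setting this equal to demand: 797 - 6Pb = -70.8 + 1.8Pb, so Pb = 4339/39.
Sellers receive Ps = 4339/39 + 24 = 5275/39; Q' = 797 − 6·(4339/39) = 1683/13.
ΔCS = ½(1251/13 + 1683/13)(4555/39 − 4339/39) = 105624/169; ΔPS = ½(1251/13 + 1683/13)(5275/39 − 4555/39) = 352080/169.
Government spending = 24 × 1683/13 = 40392/13.
Net change = 105624/169 + 352080/169 − 40392/13 = -5184/13. The loss equals the DWL triangle ½·24·432/13.

Net change in total surplus = -5184/13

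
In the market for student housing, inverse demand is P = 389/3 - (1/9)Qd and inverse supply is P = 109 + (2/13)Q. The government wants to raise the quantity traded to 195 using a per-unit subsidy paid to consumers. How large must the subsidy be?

Required subsidy s = 31 per unit

At Q = 195, from the demand curve buyers pay Pb = 389/3 − (1/9)·195 = 108; from the supply curve sellers need Ps = 109 + (2/13)·195 = 139.
The subsidy must fill the gap: s = Ps − Pb = 139 − 108 = 31.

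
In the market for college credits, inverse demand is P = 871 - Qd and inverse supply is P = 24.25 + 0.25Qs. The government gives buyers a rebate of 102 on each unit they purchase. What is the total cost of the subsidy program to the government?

Pre-subsidy: 871 - Q = 24.25 + 0.25Q gives Q* = 677.4 and P* = 193.6.
With the rebate, buyers effectively pay Pb = Ps − 102, where Ps is the price sellers receive.
On the curves, Pb = 871 - Q and Ps = 24.25 + 0.25Q; the wedge Ps − Pb = 102 gives 24.25 + 0.25Q − (871 - Q) = 102, so Q' = 759.
Then Pb = 871 − 1·759 = 112 and Ps = 24.25 + 0.25·759 = 214.
Government outlay = subsidy × quantity = 102 × 759 = 77418.

Government cost = 77418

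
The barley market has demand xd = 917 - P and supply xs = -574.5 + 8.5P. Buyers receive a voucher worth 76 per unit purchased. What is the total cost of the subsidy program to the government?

Pre-subsidy: 917 - P = -574.5 + 8.5P gives P* = 157, x* = 760.
With the rebate, buyers effectively pay Pb = Ps − 76, where Ps is the price sellers receive.
Demand in terms of Ps becomes xd = 917 − 1(Ps − 76) = 993 - Ps. Setting this equal to supply: 993 - Ps = -574.5 + 8.5Ps, so Ps = 165.
Buyers pay Pb = 165 − 76 = 89; x' = -574.5 + 8.5·165 = 828.
Government outlay = subsidy × quantity = 76 × 828 = 62928.

Government cost = 62928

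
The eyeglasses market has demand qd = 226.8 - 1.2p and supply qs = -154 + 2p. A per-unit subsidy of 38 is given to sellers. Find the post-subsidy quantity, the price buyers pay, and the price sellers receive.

q' = 112.5; buyers pay 95.25; sellers receive 133.25

Pre-subsidy: 226.8 - 1.2p = -154 + 2p gives p* = 119, q* = 84.
With the subsidy, sellers receive ps = pb + 38 for each unit, where pb is the price buyers pay.
Supply in terms of pb becomes qs = -154 + 2(pb + 38) = -78 + 2pb. Setting this equal to demand: 226.8 - 1.2pb = -78 + 2pb, so pb = 95.25.
Sellers receive ps = 95.25 + 38 = 133.25; q' = 226.8 − 1.2·95.25 = 112.5.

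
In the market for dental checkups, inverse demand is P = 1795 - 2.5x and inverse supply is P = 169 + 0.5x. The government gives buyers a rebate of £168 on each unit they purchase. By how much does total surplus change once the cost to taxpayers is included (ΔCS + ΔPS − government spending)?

Net change in total surplus = -£4704

Pre-subsidy: 1795 - 2.5x = 169 + 0.5x gives x* = 542 and P* = 440.
With the rebate, buyers effectively pay Pb = Ps − 168, where Ps is the price sellers receive.
On the curves, Pb = 1795 - 2.5x and Ps = 169 + 0.5x; the wedge Ps − Pb = 168 gives 169 + 0.5x − (1795 - 2.5x) = 168, so x' = 598.
Then Pb = 1795 − 2.5·598 = 300 and Ps = 169 + 0.5·598 = 468.
ΔCS = ½(542 + 598)(440 − 300) = 79800; ΔPS = ½(542 + 598)(468 − 440) = 15960.
Government spending = 168 × 598 = 100464.
Net change = 79800 + 15960 − 100464 = -4704. The loss equals the DWL triangle ½·168·56.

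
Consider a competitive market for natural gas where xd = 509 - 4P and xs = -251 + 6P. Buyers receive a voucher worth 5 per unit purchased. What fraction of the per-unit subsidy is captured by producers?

Producer share = 0.4

Pre-subsidy: 509 - 4P = -251 + 6P gives P* = 76, x* = 205.
With the rebate, buyers effectively pay Pb = Ps − 5, where Ps is the price sellers receive.
Demand in terms of Ps becomes xd = 509 − 4(Ps − 5) = 529 - 4Ps. Setting this equal to supply: 529 - 4Ps = -251 + 6Ps, so Ps = 78.
Buyers pay Pb = 78 − 5 = 73; x' = -251 + 6·78 = 217.
Buyers' price falls by P* − Pb = 76 − 73 = 3; sellers' price rises by Ps − P* = 78 − 76 = 2.
So producers capture 2/5 = 0.4 of each unit of subsidy.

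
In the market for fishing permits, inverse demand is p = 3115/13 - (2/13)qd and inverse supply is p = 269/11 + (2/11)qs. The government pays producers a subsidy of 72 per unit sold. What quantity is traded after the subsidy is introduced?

q' = 855.5

Pre-subsidy: 3115/13 - (2/13)q = 269/11 + (2/11)q gives q* = 641 and p* = 141.
With the subsidy, sellers receive ps = pb + 72 for each unit, where pb is the price buyers pay.
On the curves, pb = 3115/13 - (2/13)q and ps = 269/11 + (2/11)q; the wedge ps − pb = 72 gives 269/11 + (2/11)q − (3115/13 - (2/13)q) = 72, so q' = 855.5.
Then pb = 3115/13 − (2/13)·855.5 = 108 and ps = 269/11 + (2/11)·855.5 = 180.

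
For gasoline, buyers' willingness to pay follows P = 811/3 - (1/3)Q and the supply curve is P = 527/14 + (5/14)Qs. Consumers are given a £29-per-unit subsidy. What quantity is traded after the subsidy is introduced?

Q' = 379

Pre-subsidy: 811/3 - (1/3)Q = 527/14 + (5/14)Q gives Q* = 337 and P* = 158.
With the rebate, buyers effectively pay Pb = Ps − 29, where Ps is the price sellers receive.
On the curves, Pb = 811/3 - (1/3)Q and Ps = 527/14 + (5/14)Q; the wedge Ps − Pb = 29 gives 527/14 + (5/14)Q − (811/3 - (1/3)Q) = 29, so Q' = 379.
Then Pb = 811/3 − (1/3)·379 = 144 and Ps = 527/14 + (5/14)·379 = 173.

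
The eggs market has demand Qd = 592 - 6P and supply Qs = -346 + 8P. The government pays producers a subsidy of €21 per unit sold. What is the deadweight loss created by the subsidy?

Deadweight loss = €756

Pre-subsidy: 592 - 6P = -346 + 8P gives P* = 67, Q* = 190.
With the subsidy, sellers receive Ps = Pb + 21 for each unit, where Pb is the price buyers pay.
Supply in terms of Pb becomes Qs = -346 + 8(Pb + 21) = -178 + 8Pb. Setting this equal to demand: 592 - 6Pb = -178 + 8Pb, so Pb = 55.
Sellers receive Ps = 55 + 21 = 76; Q' = 592 − 6·55 = 262.
The subsidy expands output by 262 − 190 = 72 past the efficient level; on those units the gap between marginal cost and willingness to pay runs from 0 up to 21.
DWL = ½ × 21 × 72 = 756.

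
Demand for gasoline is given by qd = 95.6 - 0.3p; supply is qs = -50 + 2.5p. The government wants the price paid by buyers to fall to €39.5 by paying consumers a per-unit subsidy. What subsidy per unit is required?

Required subsidy s = €14 per unit

At a buyer price of 39.5, quantity demanded is 95.6 − 0.3·39.5 = 83.75.
Sellers supply 83.75 only when they receive ps with -50 + 2.5·ps = 83.75, i.e. ps = 53.5.
s = ps − pb = 53.5 − 39.5 = 14.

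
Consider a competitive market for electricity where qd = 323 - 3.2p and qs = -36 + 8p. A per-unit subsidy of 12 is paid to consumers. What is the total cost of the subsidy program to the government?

Pre-subsidy: 323 - 3.2p = -36 + 8p gives p* = 1795/56, q* = 1543/7.
With the rebate, buyers effectively pay pb = ps − 12, where ps is the price sellers receive.
Demand in terms of ps becomes qd = 323 − 3.2(ps − 12) = 361.4 - 3.2ps. Setting this equal to supply: 361.4 - 3.2ps = -36 + 8ps, so ps = 1987/56.
Buyers pay pb = 1987/56 − 12 = 1315/56; q' = -36 + 8·(1987/56) = 1735/7.
Government outlay = subsidy × quantity = 12 × 1735/7 = 20820/7.

Government cost = 20820/7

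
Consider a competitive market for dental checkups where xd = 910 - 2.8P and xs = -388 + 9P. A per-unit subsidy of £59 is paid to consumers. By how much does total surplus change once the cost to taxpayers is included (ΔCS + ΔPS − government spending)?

Pre-subsidy: 910 - 2.8P = -388 + 9P gives P* = 110, x* = 602.
With the rebate, buyers effectively pay Pb = Ps − 59, where Ps is the price sellers receive.
Demand in terms of Ps becomes xd = 910 − 2.8(Ps − 59) = 1075.2 - 2.8Ps. Setting this equal to supply: 1075.2 - 2.8Ps = -388 + 9Ps, so Ps = 124.
Buyers pay Pb = 124 − 59 = 65; x' = -388 + 9·124 = 728.
ΔCS = ½(602 + 728)(110 − 65) = 29925; ΔPS = ½(602 + 728)(124 − 110) = 9310.
Government spending = 59 × 728 = 42952.
Net change = 29925 + 9310 − 42952 = -3717. The loss equals the DWL triangle ½·59·126.

Net change in total surplus = -£3717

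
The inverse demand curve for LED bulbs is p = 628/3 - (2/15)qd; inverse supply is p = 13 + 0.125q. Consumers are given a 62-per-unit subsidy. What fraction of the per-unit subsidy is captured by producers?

Pre-subsidy: 628/3 - (2/15)q = 13 + 0.125q gives q* = 760 and p* = 108.
With the rebate, buyers effectively pay pb = ps − 62, where ps is the price sellers receive.
On the curves, pb = 628/3 - (2/15)q and ps = 13 + 0.125q; the wedge ps − pb = 62 gives 13 + 0.125q − (628/3 - (2/15)q) = 62, so q' = 1000.
Then pb = 628/3 − (2/15)·1000 = 76 and ps = 13 + 0.125·1000 = 138.
Buyers' price falls by p* − pb = 108 − 76 = 32; sellers' price rises by ps − p* = 138 − 108 = 30.
So producers capture 30/62 = 15/31 of each unit of subsidy.

Producer share = 15/31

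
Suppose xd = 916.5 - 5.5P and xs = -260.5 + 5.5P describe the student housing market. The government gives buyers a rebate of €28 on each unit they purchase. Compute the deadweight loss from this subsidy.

Deadweight loss = €1078

Pre-subsidy: 916.5 - 5.5P = -260.5 + 5.5P gives P* = 107, x* = 328.
With the rebate, buyers effectively pay Pb = Ps − 28, where Ps is the price sellers receive.
Demand in terms of Ps becomes xd = 916.5 − 5.5(Ps − 28) = 1070.5 - 5.5Ps. Setting this equal to supply: 1070.5 - 5.5Ps = -260.5 + 5.5Ps, so Ps = 121.
Buyers pay Pb = 121 − 28 = 93; x' = -260.5 + 5.5·121 = 405.
The subsidy expands output by 405 − 328 = 77 past the efficient level; on those units the gap between marginal cost and willingness to pay runs from 0 up to 28.
DWL = ½ × 28 × 77 = 1078.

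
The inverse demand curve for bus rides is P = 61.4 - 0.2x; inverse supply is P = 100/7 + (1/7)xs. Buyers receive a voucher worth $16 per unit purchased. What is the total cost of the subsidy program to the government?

Government cost = 8836/3

Pre-subsidy: 61.4 - 0.2x = 100/7 + (1/7)x gives x* = 1649/12 and P* = 407/12.
With the rebate, buyers effectively pay Pb = Ps − 16, where Ps is the price sellers receive.
On the curves, Pb = 61.4 - 0.2x and Ps = 100/7 + (1/7)x; the wedge Ps − Pb = 16 gives 100/7 + (1/7)x − (61.4 - 0.2x) = 16, so x' = 2209/12.
Then Pb = 61.4 − 0.2·(2209/12) = 295/12 and Ps = 100/7 + (1/7)·(2209/12) = 487/12.
Government outlay = subsidy × quantity = 16 × 2209/12 = 8836/3.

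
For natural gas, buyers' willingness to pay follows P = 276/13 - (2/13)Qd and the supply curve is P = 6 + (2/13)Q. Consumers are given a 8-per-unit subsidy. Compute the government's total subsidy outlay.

Pre-subsidy: 276/13 - (2/13)Q = 6 + (2/13)Q gives Q* = 49.5 and P* = 177/13.
With the rebate, buyers effectively pay Pb = Ps − 8, where Ps is the price sellers receive.
On the curves, Pb = 276/13 - (2/13)Q and Ps = 6 + (2/13)Q; the wedge Ps − Pb = 8 gives 6 + (2/13)Q − (276/13 - (2/13)Q) = 8, so Q' = 75.5.
Then Pb = 276/13 − (2/13)·75.5 = 125/13 and Ps = 6 + (2/13)·75.5 = 229/13.
Government outlay = subsidy × quantity = 8 × 75.5 = 604.

Government cost = 604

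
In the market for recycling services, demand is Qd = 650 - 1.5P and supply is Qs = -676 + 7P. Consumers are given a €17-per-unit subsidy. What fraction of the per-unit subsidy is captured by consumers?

Pre-subsidy: 650 - 1.5P = -676 + 7P gives P* = 156, Q* = 416.
With the rebate, buyers effectively pay Pb = Ps − 17, where Ps is the price sellers receive.
Demand in terms of Ps becomes Qd = 650 − 1.5(Ps − 17) = 675.5 - 1.5Ps. Setting this equal to supply: 675.5 - 1.5Ps = -676 + 7Ps, so Ps = 159.
Buyers pay Pb = 159 − 17 = 142; Q' = -676 + 7·159 = 437.
Buyers' price falls by P* − Pb = 156 − 142 = 14; sellers' price rises by Ps − P* = 159 − 156 = 3.
So consumers capture 14/17 = 14/17 of each unit of subsidy.

Consumer share = 14/17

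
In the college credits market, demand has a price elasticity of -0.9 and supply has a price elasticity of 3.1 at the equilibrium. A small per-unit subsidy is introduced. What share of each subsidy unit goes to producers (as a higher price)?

For a small subsidy around the equilibrium, the benefit split depends on the relative slopes, which at a point are proportional to the elasticities.
Buyer share = εs/(εs + |εd|) = 3.1/(3.1 + 0.9) = 0.775; seller share = |εd|/(εs + |εd|) = 0.225.
So producers capture 0.225 of the subsidy.

Producer share = 0.225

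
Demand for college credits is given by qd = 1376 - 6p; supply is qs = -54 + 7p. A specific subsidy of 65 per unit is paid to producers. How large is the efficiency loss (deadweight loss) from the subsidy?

Pre-subsidy: 1376 - 6p = -54 + 7p gives p* = 110, q* = 716.
With the subsidy, sellers receive ps = pb + 65 for each unit, where pb is the price buyers pay.
Supply in terms of pb becomes qs = -54 + 7(pb + 65) = 401 + 7pb. Setting this equal to demand: 1376 - 6pb = 401 + 7pb, so pb = 75.
Sellers receive ps = 75 + 65 = 140; q' = 1376 − 6·75 = 926.
The subsidy expands output by 926 − 716 = 210 past the efficient level; on those units the gap between marginal cost and willingness to pay runs from 0 up to 65.
DWL = ½ × 65 × 210 = 6825.

Deadweight loss = 6825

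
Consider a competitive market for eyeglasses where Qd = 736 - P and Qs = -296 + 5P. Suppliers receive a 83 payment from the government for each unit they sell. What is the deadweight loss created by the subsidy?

Pre-subsidy: 736 - P = -296 + 5P gives P* = 172, Q* = 564.
With the subsidy, sellers receive Ps = Pb + 83 for each unit, where Pb is the price buyers pay.
Supply in terms of Pb becomes Qs = -296 + 5(Pb + 83) = 119 + 5Pb. Setting this equal to demand: 736 - Pb = 119 + 5Pb, so Pb = 617/6.
Sellers receive Ps = 617/6 + 83 = 1115/6; Q' = 736 − 1·(617/6) = 3799/6.
The subsidy expands output by 3799/6 − 564 = 415/6 past the efficient level; on those units the gap between marginal cost and willingness to pay runs from 0 up to 83.
DWL = ½ × 83 × 415/6 = 34445/12.

Deadweight loss = 34445/12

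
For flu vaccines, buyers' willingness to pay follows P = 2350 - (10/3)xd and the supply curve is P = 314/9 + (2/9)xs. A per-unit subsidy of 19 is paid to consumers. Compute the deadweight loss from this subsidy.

Deadweight loss = 50.765625

Pre-subsidy: 2350 - (10/3)x = 314/9 + (2/9)x gives x* = 651.125 and P* = 2155/12.
With the rebate, buyers effectively pay Pb = Ps − 19, where Ps is the price sellers receive.
On the curves, Pb = 2350 - (10/3)x and Ps = 314/9 + (2/9)x; the wedge Ps − Pb = 19 gives 314/9 + (2/9)x − (2350 - (10/3)x) = 19, so x' = 656.46875.
Then Pb = 2350 − (10/3)·656.46875 = 7765/48 and Ps = 314/9 + (2/9)·656.46875 = 8677/48.
The subsidy expands output by 656.46875 − 651.125 = 5.34375 past the efficient level; on those units the gap between marginal cost and willingness to pay runs from 0 up to 19.
DWL = ½ × 19 × 5.34375 = 50.765625.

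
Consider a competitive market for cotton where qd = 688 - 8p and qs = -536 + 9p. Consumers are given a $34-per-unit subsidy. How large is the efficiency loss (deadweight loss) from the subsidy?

Pre-subsidy: 688 - 8p = -536 + 9p gives p* = 72, q* = 112.
With the rebate, buyers effectively pay pb = ps − 34, where ps is the price sellers receive.
Demand in terms of ps becomes qd = 688 − 8(ps − 34) = 960 - 8ps. Setting this equal to supply: 960 - 8ps = -536 + 9ps, so ps = 88.
Buyers pay pb = 88 − 34 = 54; q' = -536 + 9·88 = 256.
The subsidy expands output by 256 − 112 = 144 past the efficient level; on those units the gap between marginal cost and willingness to pay runs from 0 up to 34.
DWL = ½ × 34 × 144 = 2448.

Deadweight loss = $2448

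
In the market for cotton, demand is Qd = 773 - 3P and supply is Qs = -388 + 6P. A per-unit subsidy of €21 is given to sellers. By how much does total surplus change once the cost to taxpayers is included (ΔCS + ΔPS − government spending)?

Net change in total surplus = -€441

Pre-subsidy: 773 - 3P = -388 + 6P gives P* = 129, Q* = 386.
With the subsidy, sellers receive Ps = Pb + 21 for each unit, where Pb is the price buyers pay.
Supply in terms of Pb becomes Qs = -388 + 6(Pb + 21) = -262 + 6Pb. Setting this equal to demand: 773 - 3Pb = -262 + 6Pb, so Pb = 115.
Sellers receive Ps = 115 + 21 = 136; Q' = 773 − 3·115 = 428.
ΔCS = ½(386 + 428)(129 − 115) = 5698; ΔPS = ½(386 + 428)(136 − 129) = 2849.
Government spending = 21 × 428 = 8988.
Net change = 5698 + 2849 − 8988 = -441. The loss equals the DWL triangle ½·21·42.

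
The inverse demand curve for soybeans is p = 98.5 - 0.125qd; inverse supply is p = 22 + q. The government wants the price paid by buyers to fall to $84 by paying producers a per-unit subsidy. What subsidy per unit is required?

Required subsidy s = $54 per unit

At a buyer price of 84, quantity demanded is 788 − 8·84 = 116.
Sellers supply 116 only when they receive ps = 22 + 1·116 = 138.
s = ps − pb = 138 − 84 = 54.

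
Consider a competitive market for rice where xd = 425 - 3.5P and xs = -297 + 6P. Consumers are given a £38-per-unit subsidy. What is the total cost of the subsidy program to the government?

Pre-subsidy: 425 - 3.5P = -297 + 6P gives P* = 76, x* = 159.
With the rebate, buyers effectively pay Pb = Ps − 38, where Ps is the price sellers receive.
Demand in terms of Ps becomes xd = 425 − 3.5(Ps − 38) = 558 - 3.5Ps. Setting this equal to supply: 558 - 3.5Ps = -297 + 6Ps, so Ps = 90.
Buyers pay Pb = 90 − 38 = 52; x' = -297 + 6·90 = 243.
Government outlay = subsidy × quantity = 38 × 243 = 9234.

Government cost = £9234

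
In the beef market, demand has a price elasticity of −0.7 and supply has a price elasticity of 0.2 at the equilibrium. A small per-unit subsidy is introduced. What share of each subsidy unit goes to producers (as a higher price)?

Producer share = 7/9

For a small subsidy around the equilibrium, the benefit split depends on the relative slopes, which at a point are proportional to the elasticities.
Buyer share = εs/(εs + |εd|) = 0.2/(0.2 + 0.7) = 2/9; seller share = |εd|/(εs + |εd|) = 7/9.
So producers capture 7/9 of the subsidy.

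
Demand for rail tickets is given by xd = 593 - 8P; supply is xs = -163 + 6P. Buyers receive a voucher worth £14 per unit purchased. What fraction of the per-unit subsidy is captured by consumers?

Consumer share = 3/7

Pre-subsidy: 593 - 8P = -163 + 6P gives P* = 54, x* = 161.
With the rebate, buyers effectively pay Pb = Ps − 14, where Ps is the price sellers receive.
Demand in terms of Ps becomes xd = 593 − 8(Ps − 14) = 705 - 8Ps. Setting this equal to supply: 705 - 8Ps = -163 + 6Ps, so Ps = 62.
Buyers pay Pb = 62 − 14 = 48; x' = -163 + 6·62 = 209.
Buyers' price falls by P* − Pb = 54 − 48 = 6; sellers' price rises by Ps − P* = 62 − 54 = 8.
So consumers capture 6/14 = 3/7 of each unit of subsidy.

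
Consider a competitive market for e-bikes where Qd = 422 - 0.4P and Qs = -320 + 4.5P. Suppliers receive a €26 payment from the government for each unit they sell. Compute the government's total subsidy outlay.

Pre-subsidy: 422 - 0.4P = -320 + 4.5P gives P* = 1060/7, Q* = 2530/7.
With the subsidy, sellers receive Ps = Pb + 26 for each unit, where Pb is the price buyers pay.
Supply in terms of Pb becomes Qs = -320 + 4.5(Pb + 26) = -203 + 4.5Pb. Setting this equal to demand: 422 - 0.4Pb = -203 + 4.5Pb, so Pb = 6250/49.
Sellers receive Ps = 6250/49 + 26 = 7524/49; Q' = 422 − 0.4·(6250/49) = 18178/49.
Government outlay = subsidy × quantity = 26 × 18178/49 = 472628/49.

Government cost = 472628/49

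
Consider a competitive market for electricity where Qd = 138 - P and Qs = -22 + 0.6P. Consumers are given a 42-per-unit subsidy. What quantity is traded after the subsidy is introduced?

Pre-subsidy: 138 - P = -22 + 0.6P gives P* = 100, Q* = 38.
With the rebate, buyers effectively pay Pb = Ps − 42, where Ps is the price sellers receive.
Demand in terms of Ps becomes Qd = 138 − 1(Ps − 42) = 180 - Ps. Setting this equal to supply: 180 - Ps = -22 + 0.6Ps, so Ps = 126.25.
Buyers pay Pb = 126.25 − 42 = 84.25; Q' = -22 + 0.6·126.25 = 53.75.

Q' = 53.75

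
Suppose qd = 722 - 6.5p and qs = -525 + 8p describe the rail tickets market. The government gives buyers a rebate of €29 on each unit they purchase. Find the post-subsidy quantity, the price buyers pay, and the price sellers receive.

q' = 267; buyers pay €70; sellers receive €99

Pre-subsidy: 722 - 6.5p = -525 + 8p gives p* = 86, q* = 163.
With the rebate, buyers effectively pay pb = ps − 29, where ps is the price sellers receive.
Demand in terms of ps becomes qd = 722 − 6.5(ps − 29) = 910.5 - 6.5ps. Setting this equal to supply: 910.5 - 6.5ps = -525 + 8ps, so ps = 99.
Buyers pay pb = 99 − 29 = 70; q' = -525 + 8·99 = 267.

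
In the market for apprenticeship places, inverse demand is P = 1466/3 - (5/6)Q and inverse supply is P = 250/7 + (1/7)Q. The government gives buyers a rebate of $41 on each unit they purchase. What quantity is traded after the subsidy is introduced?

Pre-subsidy: 1466/3 - (5/6)Q = 250/7 + (1/7)Q gives Q* = 464 and P* = 102.
With the rebate, buyers effectively pay Pb = Ps − 41, where Ps is the price sellers receive.
On the curves, Pb = 1466/3 - (5/6)Q and Ps = 250/7 + (1/7)Q; the wedge Ps − Pb = 41 gives 250/7 + (1/7)Q − (1466/3 - (5/6)Q) = 41, so Q' = 506.
Then Pb = 1466/3 − (5/6)·506 = 67 and Ps = 250/7 + (1/7)·506 = 108.

Q' = 506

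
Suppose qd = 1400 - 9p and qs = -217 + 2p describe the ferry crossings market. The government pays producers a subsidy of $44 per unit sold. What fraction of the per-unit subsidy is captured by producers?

Pre-subsidy: 1400 - 9p = -217 + 2p gives p* = 147, q* = 77.
With the subsidy, sellers receive ps = pb + 44 for each unit, where pb is the price buyers pay.
Supply in terms of pb becomes qs = -217 + 2(pb + 44) = -129 + 2pb. Setting this equal to demand: 1400 - 9pb = -129 + 2pb, so pb = 139.
Sellers receive ps = 139 + 44 = 183; q' = 1400 − 9·139 = 149.
Buyers' price falls by p* − pb = 147 − 139 = 8; sellers' price rises by ps − p* = 183 − 147 = 36.
So producers capture 36/44 = 9/11 of each unit of subsidy.

Producer share = 9/11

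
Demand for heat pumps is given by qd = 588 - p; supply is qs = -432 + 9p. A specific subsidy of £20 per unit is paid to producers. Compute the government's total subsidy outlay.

Pre-subsidy: 588 - p = -432 + 9p gives p* = 102, q* = 486.
With the subsidy, sellers receive ps = pb + 20 for each unit, where pb is the price buyers pay.
Supply in terms of pb becomes qs = -432 + 9(pb + 20) = -252 + 9pb. Setting this equal to demand: 588 - pb = -252 + 9pb, so pb = 84.
Sellers receive ps = 84 + 20 = 104; q' = 588 − 1·84 = 504.
Government outlay = subsidy × quantity = 20 × 504 = 10080.

Government cost = £10080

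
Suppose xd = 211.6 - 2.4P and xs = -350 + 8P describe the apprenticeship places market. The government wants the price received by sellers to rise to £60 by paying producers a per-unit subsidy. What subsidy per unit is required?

At a seller price of 60, quantity supplied is -350 + 8·60 = 130.
Buyers absorb 130 only when they pay Pb with 211.6 − 2.4·Pb = 130, i.e. Pb = 34.
s = Ps − Pb = 60 − 34 = 26.

Required subsidy s = £26 per unit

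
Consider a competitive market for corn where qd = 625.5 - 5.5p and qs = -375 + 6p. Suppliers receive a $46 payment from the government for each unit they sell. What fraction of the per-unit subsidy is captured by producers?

Pre-subsidy: 625.5 - 5.5p = -375 + 6p gives p* = 87, q* = 147.
With the subsidy, sellers receive ps = pb + 46 for each unit, where pb is the price buyers pay.
Supply in terms of pb becomes qs = -375 + 6(pb + 46) = -99 + 6pb. Setting this equal to demand: 625.5 - 5.5pb = -99 + 6pb, so pb = 63.
Sellers receive ps = 63 + 46 = 109; q' = 625.5 − 5.5·63 = 279.
Buyers' price falls by p* − pb = 87 − 63 = 24; sellers' price rises by ps − p* = 109 − 87 = 22.
So producers capture 22/46 = 11/23 of each unit of subsidy.

Producer share = 11/23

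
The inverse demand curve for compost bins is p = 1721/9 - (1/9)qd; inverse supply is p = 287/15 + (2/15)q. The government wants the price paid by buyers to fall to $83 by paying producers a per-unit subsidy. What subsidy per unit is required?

At a buyer price of 83, quantity demanded is 1721 − 9·83 = 974.
Sellers supply 974 only when they receive ps = 287/15 + (2/15)·974 = 149.
s = ps − pb = 149 − 83 = 66.

Required subsidy s = $66 per unit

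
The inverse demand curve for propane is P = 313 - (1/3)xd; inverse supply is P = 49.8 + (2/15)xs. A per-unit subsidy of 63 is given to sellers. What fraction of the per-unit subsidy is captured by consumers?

Pre-subsidy: 313 - (1/3)x = 49.8 + (2/15)x gives x* = 564 and P* = 125.
With the subsidy, sellers receive Ps = Pb + 63 for each unit, where Pb is the price buyers pay.
On the curves, Pb = 313 - (1/3)x and Ps = 49.8 + (2/15)x; the wedge Ps − Pb = 63 gives 49.8 + (2/15)x − (313 - (1/3)x) = 63, so x' = 699.
Then Pb = 313 − (1/3)·699 = 80 and Ps = 49.8 + (2/15)·699 = 143.
Buyers' price falls by P* − Pb = 125 − 80 = 45; sellers' price rises by Ps − P* = 143 − 125 = 18.
So consumers capture 45/63 = 5/7 of each unit of subsidy.

Consumer share = 5/7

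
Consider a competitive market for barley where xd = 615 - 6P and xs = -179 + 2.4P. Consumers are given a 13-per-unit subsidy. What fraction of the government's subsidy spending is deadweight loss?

Pre-subsidy: 615 - 6P = -179 + 2.4P gives P* = 1985/21, x* = 335/7.
With the rebate, buyers effectively pay Pb = Ps − 13, where Ps is the price sellers receive.
Demand in terms of Ps becomes xd = 615 − 6(Ps − 13) = 693 - 6Ps. Setting this equal to supply: 693 - 6Ps = -179 + 2.4Ps, so Ps = 2180/21.
Buyers pay Pb = 2180/21 − 13 = 1907/21; x' = -179 + 2.4·(2180/21) = 491/7.
ΔCS = ½(335/7 + 491/7)(1985/21 − 1907/21) = 1534/7; ΔPS = ½(335/7 + 491/7)(2180/21 − 1985/21) = 3835/7.
Government spending = 13 × 491/7 = 6383/7.
DWL = ½ × 13 × (491/7 − 335/7) = 1014/7; fraction = (1014/7) / (6383/7) = 78/491.

DWL / government spending = 78/491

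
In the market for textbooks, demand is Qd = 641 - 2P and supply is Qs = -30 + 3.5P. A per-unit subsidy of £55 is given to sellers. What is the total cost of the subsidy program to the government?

Pre-subsidy: 641 - 2P = -30 + 3.5P gives P* = 122, Q* = 397.
With the subsidy, sellers receive Ps = Pb + 55 for each unit, where Pb is the price buyers pay.
Supply in terms of Pb becomes Qs = -30 + 3.5(Pb + 55) = 162.5 + 3.5Pb. Setting this equal to demand: 641 - 2Pb = 162.5 + 3.5Pb, so Pb = 87.
Sellers receive Ps = 87 + 55 = 142; Q' = 641 − 2·87 = 467.
Government outlay = subsidy × quantity = 55 × 467 = 25685.

Government cost = £25685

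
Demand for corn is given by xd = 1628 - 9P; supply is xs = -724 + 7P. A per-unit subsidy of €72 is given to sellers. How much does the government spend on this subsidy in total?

Government cost = €42372

Pre-subsidy: 1628 - 9P = -724 + 7P gives P* = 147, x* = 305.
With the subsidy, sellers receive Ps = Pb + 72 for each unit, where Pb is the price buyers pay.
Supply in terms of Pb becomes xs = -724 + 7(Pb + 72) = -220 + 7Pb. Setting this equal to demand: 1628 - 9Pb = -220 + 7Pb, so Pb = 115.5.
Sellers receive Ps = 115.5 + 72 = 187.5; x' = 1628 − 9·115.5 = 588.5.
Government outlay = subsidy × quantity = 72 × 588.5 = 42372.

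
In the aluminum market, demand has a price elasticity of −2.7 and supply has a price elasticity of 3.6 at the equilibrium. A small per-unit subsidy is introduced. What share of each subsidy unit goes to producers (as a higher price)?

For a small subsidy around the equilibrium, the benefit split depends on the relative slopes, which at a point are proportional to the elasticities.
Buyer share = εs/(εs + |εd|) = 3.6/(3.6 + 2.7) = 4/7; seller share = |εd|/(εs + |εd|) = 3/7.
So producers capture 3/7 of the subsidy.

Producer share = 3/7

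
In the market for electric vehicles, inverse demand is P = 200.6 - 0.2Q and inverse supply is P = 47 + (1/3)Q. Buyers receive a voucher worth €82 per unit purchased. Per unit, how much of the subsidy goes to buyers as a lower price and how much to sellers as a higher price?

Pre-subsidy: 200.6 - 0.2Q = 47 + (1/3)Q gives Q* = 288 and P* = 143.
With the rebate, buyers effectively pay Pb = Ps − 82, where Ps is the price sellers receive.
On the curves, Pb = 200.6 - 0.2Q and Ps = 47 + (1/3)Q; the wedge Ps − Pb = 82 gives 47 + (1/3)Q − (200.6 - 0.2Q) = 82, so Q' = 441.75.
Then Pb = 200.6 − 0.2·441.75 = 112.25 and Ps = 47 + (1/3)·441.75 = 194.25.
Buyers' price falls by P* − Pb = 143 − 112.25 = 30.75; sellers' price rises by Ps − P* = 194.25 − 143 = 51.25.

Buyers gain €30.75 per unit; sellers gain €51.25 per unit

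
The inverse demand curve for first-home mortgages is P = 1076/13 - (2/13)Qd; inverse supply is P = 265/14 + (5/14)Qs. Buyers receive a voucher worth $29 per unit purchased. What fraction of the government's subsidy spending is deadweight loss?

DWL / government spending = 2639/16897

Pre-subsidy: 1076/13 - (2/13)Q = 265/14 + (5/14)Q gives Q* = 3873/31 and P* = 1970/31.
With the rebate, buyers effectively pay Pb = Ps − 29, where Ps is the price sellers receive.
On the curves, Pb = 1076/13 - (2/13)Q and Ps = 265/14 + (5/14)Q; the wedge Ps − Pb = 29 gives 265/14 + (5/14)Q − (1076/13 - (2/13)Q) = 29, so Q' = 16897/93.
Then Pb = 1076/13 − (2/13)·(16897/93) = 5098/93 and Ps = 265/14 + (5/14)·(16897/93) = 7795/93.
ΔCS = ½(3873/31 + 16897/93)(1970/31 − 5098/93) = 11577496/8649; ΔPS = ½(3873/31 + 16897/93)(7795/93 − 1970/31) = 26876330/8649.
Government spending = 29 × 16897/93 = 490013/93.
DWL = ½ × 29 × (16897/93 − 3873/31) = 76531/93; fraction = (76531/93) / (490013/93) = 2639/16897.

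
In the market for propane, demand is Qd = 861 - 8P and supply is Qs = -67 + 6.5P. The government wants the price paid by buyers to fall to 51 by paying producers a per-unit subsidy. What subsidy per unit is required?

At a buyer price of 51, quantity demanded is 861 − 8·51 = 453.
Sellers supply 453 only when they receive Ps with -67 + 6.5·Ps = 453, i.e. Ps = 80.
s = Ps − Pb = 80 − 51 = 29.

Required subsidy s = 29 per unit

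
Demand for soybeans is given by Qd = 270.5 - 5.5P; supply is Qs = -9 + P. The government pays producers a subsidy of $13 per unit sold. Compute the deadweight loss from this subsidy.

Pre-subsidy: 270.5 - 5.5P = -9 + P gives P* = 43, Q* = 34.
With the subsidy, sellers receive Ps = Pb + 13 for each unit, where Pb is the price buyers pay.
Supply in terms of Pb becomes Qs = -9 + 1(Pb + 13) = 4 + Pb. Setting this equal to demand: 270.5 - 5.5Pb = 4 + Pb, so Pb = 41.
Sellers receive Ps = 41 + 13 = 54; Q' = 270.5 − 5.5·41 = 45.
The subsidy expands output by 45 − 34 = 11 past the efficient level; on those units the gap between marginal cost and willingness to pay runs from 0 up to 13.
DWL = ½ × 13 × 11 = 71.5.

Deadweight loss = $71.5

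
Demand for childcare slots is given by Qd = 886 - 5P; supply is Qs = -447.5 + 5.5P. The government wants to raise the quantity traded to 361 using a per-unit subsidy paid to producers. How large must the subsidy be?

At Q = 361, invert demand for the buyer price: Pb = (886 − 361)/5 = 105; invert supply for the seller price: Ps = (361 − (-447.5))/5.5 = 147.
The subsidy must fill the gap: s = Ps − Pb = 147 − 105 = 42.

Required subsidy s = 42 per unit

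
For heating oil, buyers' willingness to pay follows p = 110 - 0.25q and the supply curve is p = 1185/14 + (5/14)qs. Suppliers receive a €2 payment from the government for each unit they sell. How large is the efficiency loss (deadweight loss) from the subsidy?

Deadweight loss = 56/17

Pre-subsidy: 110 - 0.25q = 1185/14 + (5/14)q gives q* = 710/17 and p* = 3385/34.
With the subsidy, sellers receive ps = pb + 2 for each unit, where pb is the price buyers pay.
On the curves, pb = 110 - 0.25q and ps = 1185/14 + (5/14)q; the wedge ps − pb = 2 gives 1185/14 + (5/14)q − (110 - 0.25q) = 2, so q' = 766/17.
Then pb = 110 − 0.25·(766/17) = 3357/34 and ps = 1185/14 + (5/14)·(766/17) = 3425/34.
The subsidy expands output by 766/17 − 710/17 = 56/17 past the efficient level; on those units the gap between marginal cost and willingness to pay runs from 0 up to 2.
DWL = ½ × 2 × 56/17 = 56/17.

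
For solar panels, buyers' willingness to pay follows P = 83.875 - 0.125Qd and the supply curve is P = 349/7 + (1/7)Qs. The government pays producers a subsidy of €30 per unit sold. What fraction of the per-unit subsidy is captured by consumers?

Pre-subsidy: 83.875 - 0.125Q = 349/7 + (1/7)Q gives Q* = 127 and P* = 68.
With the subsidy, sellers receive Ps = Pb + 30 for each unit, where Pb is the price buyers pay.
On the curves, Pb = 83.875 - 0.125Q and Ps = 349/7 + (1/7)Q; the wedge Ps − Pb = 30 gives 349/7 + (1/7)Q − (83.875 - 0.125Q) = 30, so Q' = 239.
Then Pb = 83.875 − 0.125·239 = 54 and Ps = 349/7 + (1/7)·239 = 84.
Buyers' price falls by P* − Pb = 68 − 54 = 14; sellers' price rises by Ps − P* = 84 − 68 = 16.
So consumers capture 14/30 = 7/15 of each unit of subsidy.

Consumer share = 7/15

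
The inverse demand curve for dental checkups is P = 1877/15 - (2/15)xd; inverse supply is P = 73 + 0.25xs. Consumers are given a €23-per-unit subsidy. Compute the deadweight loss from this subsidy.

Deadweight loss = €690

Pre-subsidy: 1877/15 - (2/15)x = 73 + 0.25x gives x* = 136 and P* = 107.
With the rebate, buyers effectively pay Pb = Ps − 23, where Ps is the price sellers receive.
On the curves, Pb = 1877/15 - (2/15)x and Ps = 73 + 0.25x; the wedge Ps − Pb = 23 gives 73 + 0.25x − (1877/15 - (2/15)x) = 23, so x' = 196.
Then Pb = 1877/15 − (2/15)·196 = 99 and Ps = 73 + 0.25·196 = 122.
The subsidy expands output by 196 − 136 = 60 past the efficient level; on those units the gap between marginal cost and willingness to pay runs from 0 up to 23.
DWL = ½ × 23 × 60 = 690.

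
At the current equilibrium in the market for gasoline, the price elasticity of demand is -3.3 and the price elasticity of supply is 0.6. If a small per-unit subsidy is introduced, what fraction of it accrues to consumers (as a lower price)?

Consumer share = 2/13

For a small subsidy around the equilibrium, the benefit split depends on the relative slopes, which at a point are proportional to the elasticities.
Buyer share = εs/(εs + |εd|) = 0.6/(0.6 + 3.3) = 2/13; seller share = |εd|/(εs + |εd|) = 11/13.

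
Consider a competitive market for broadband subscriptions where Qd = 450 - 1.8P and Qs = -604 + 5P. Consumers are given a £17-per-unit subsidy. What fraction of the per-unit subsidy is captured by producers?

Producer share = 9/34

Pre-subsidy: 450 - 1.8P = -604 + 5P gives P* = 155, Q* = 171.
With the rebate, buyers effectively pay Pb = Ps − 17, where Ps is the price sellers receive.
Demand in terms of Ps becomes Qd = 450 − 1.8(Ps − 17) = 480.6 - 1.8Ps. Setting this equal to supply: 480.6 - 1.8Ps = -604 + 5Ps, so Ps = 159.5.
Buyers pay Pb = 159.5 − 17 = 142.5; Q' = -604 + 5·159.5 = 193.5.
Buyers' price falls by P* − Pb = 155 − 142.5 = 12.5; sellers' price rises by Ps − P* = 159.5 − 155 = 4.5.
So producers capture 4.5/17 = 9/34 of each unit of subsidy.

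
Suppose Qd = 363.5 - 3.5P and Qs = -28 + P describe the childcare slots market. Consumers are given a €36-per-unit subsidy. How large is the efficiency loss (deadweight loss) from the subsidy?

Deadweight loss = €504

Pre-subsidy: 363.5 - 3.5P = -28 + P gives P* = 87, Q* = 59.
With the rebate, buyers effectively pay Pb = Ps − 36, where Ps is the price sellers receive.
Demand in terms of Ps becomes Qd = 363.5 − 3.5(Ps − 36) = 489.5 - 3.5Ps. Setting this equal to supply: 489.5 - 3.5Ps = -28 + Ps, so Ps = 115.
Buyers pay Pb = 115 − 36 = 79; Q' = -28 + 1·115 = 87.
The subsidy expands output by 87 − 59 = 28 past the efficient level; on those units the gap between marginal cost and willingness to pay runs from 0 up to 36.
DWL = ½ × 36 × 28 = 504.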